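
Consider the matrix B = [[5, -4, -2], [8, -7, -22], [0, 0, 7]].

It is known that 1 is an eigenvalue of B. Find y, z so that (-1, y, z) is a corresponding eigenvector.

-1, 0

We need (B - 1I)v = 0.
B - 1I = [[4, -4, -2], [8, -8, -22], [0, 0, 6]].
Row 1: (4)·-1 + (-4)·y + (-2)·z = 0
Row 2: (8)·-1 + (-8)·y + (-22)·z = 0
Row 3: (0)·-1 + (0)·y + (6)·z = 0
Solving gives y = -1, z = 0.
Check: B·(-1, -1, 0) = (-1, -1, 0) = 1·(-1, -1, 0).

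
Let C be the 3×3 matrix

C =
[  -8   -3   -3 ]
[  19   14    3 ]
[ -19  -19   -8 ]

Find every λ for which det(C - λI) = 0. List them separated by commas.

-8, -5, 11

Compute the characteristic polynomial p(r) = det(rI - C).
Cofactor expansion gives p(r) = r^3 + 2r^2 - 103r - 440.
Rational-root test: r = -8 gives p(-8) = 0.
Factor out (r + 8): p(r) = (r + 8)·(r^2 - 6r - 55).
The quadratic factors as (r + 5)·(r - 11).
Eigenvalues: -8, -5, 11.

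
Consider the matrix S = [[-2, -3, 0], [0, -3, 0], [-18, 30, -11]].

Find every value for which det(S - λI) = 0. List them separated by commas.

-11, -3, -2

The characteristic polynomial is p(s) = det(sI - S).
Expanding the 3×3 determinant: p(s) = s^3 + 16s^2 + 61s + 66.
Try s = -2: p(-2) = 0, so -2 is a root.
Factor out (s + 2): p(s) = (s + 2)·(s^2 + 14s + 33).
The quadratic factors as (s + 11)·(s + 3).
Eigenvalues: -11, -3, -2.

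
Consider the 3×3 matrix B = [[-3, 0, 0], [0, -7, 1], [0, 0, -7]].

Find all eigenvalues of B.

B is upper triangular, so its eigenvalues are the diagonal entries.
Diagonal: -3, -7, -7.

-7, -7, -3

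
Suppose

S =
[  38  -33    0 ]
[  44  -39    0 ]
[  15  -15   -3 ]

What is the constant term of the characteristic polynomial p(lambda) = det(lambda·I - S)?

-90

p(0) = det(0·I − S) = det(−S) = (−1)^3·det(S).
det(S) = 90, so p(0) = -90.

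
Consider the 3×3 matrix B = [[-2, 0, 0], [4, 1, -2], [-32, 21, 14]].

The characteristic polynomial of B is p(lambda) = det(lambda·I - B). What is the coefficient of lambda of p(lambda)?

26

p(lambda) = lambda^3 - 13·lambda^2 + 26·lambda + 112.
The coefficient of lambda is 26.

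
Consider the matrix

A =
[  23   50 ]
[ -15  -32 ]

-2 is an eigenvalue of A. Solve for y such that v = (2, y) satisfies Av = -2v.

We need (A + 2I)v = 0.
A + 2I = [[25, 50], [-15, -30]].
Row 1: (25)·2 + (50)·y = 0
Row 2: (-15)·2 + (-30)·y = 0
Solving gives y = -1.
Check: A·(2, -1) = (-4, 2) = -2·(2, -1).

-1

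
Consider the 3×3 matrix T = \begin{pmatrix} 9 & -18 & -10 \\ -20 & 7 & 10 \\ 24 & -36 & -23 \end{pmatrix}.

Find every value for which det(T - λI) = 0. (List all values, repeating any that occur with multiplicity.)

-11, -3, 7

Set up det(λI - T) = 0.
Expanding along the first row, p(λ) = λ^3 + 7λ^2 - 65λ - 231.
Since p(7) = 0, λ = 7 is a root.
Factor out (λ - 7): p(λ) = (λ - 7)·(λ^2 + 14λ + 33).
The quadratic factors as (λ + 11)·(λ + 3).
Eigenvalues: -11, -3, 7.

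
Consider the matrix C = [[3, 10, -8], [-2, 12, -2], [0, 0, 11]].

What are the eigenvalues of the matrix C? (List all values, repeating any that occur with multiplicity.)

7, 8, 11

Compute the characteristic polynomial p(lambda) = det(lambda·I - C).
Expanding the 3×3 determinant: p(lambda) = lambda^3 - 26·lambda^2 + 221·lambda - 616.
Since p(7) = 0, lambda = 7 is a root.
Dividing by (lambda - 7) leaves lambda^2 - 19·lambda + 88.
The quadratic factors as (lambda - 8)·(lambda - 11).
Eigenvalues: 7, 8, 11.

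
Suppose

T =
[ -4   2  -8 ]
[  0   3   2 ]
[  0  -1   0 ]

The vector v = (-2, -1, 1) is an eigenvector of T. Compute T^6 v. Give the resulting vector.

(-2, -1, 1)

First find the eigenvalue: Tv = (-2, -1, 1) = 1·(-2, -1, 1), so λ = 1.
Then T^6 v = λ^6·v = 1^6·(-2, -1, 1) = 1·(-2, -1, 1) = (-2, -1, 1).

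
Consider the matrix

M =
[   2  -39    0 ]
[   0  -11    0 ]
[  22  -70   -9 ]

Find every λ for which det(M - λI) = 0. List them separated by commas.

Compute the characteristic polynomial p(t) = det(tI - M).
Cofactor expansion gives p(t) = t^3 + 18t^2 + 59t - 198.
Since p(2) = 0, t = 2 is a root.
Factor out (t - 2): p(t) = (t - 2)·(t^2 + 20t + 99).
The quadratic factors as (t + 11)·(t + 9).
Eigenvalues: -11, -9, 2.

-11, -9, 2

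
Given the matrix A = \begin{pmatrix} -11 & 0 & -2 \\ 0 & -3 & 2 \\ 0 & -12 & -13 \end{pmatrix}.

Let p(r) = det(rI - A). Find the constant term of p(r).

p(r) = r^3 + 27r^2 + 239r + 693.
The constant term is 693.

693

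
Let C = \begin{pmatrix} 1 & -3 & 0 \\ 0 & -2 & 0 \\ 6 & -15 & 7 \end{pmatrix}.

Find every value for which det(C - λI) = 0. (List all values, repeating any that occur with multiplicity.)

Set up det(tI - C) = 0.
Cofactor expansion gives p(t) = t^3 - 6t^2 - 9t + 14.
Since p(1) = 0, t = 1 is a root.
Factor out (t - 1): p(t) = (t - 1)·(t^2 - 5t - 14).
The quadratic factors as (t + 2)·(t - 7).
Eigenvalues: -2, 1, 7.

-2, 1, 7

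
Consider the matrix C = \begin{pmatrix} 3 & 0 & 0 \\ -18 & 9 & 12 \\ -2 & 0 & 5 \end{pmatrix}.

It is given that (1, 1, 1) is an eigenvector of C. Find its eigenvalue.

Compute Cv: C·(1, 1, 1) = (3, 3, 3).
Since Cv = λv, compare component 1: 3 = λ·1, so λ = 3.

3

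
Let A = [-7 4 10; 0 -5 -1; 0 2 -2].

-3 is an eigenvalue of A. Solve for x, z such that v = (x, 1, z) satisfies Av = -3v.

-4, -2

We need (A + 3I)v = 0.
A + 3I = [[-4, 4, 10], [0, -2, -1], [0, 2, 1]].
Row 1: (-4)·x + (4)·1 + (10)·z = 0
Row 2: (0)·x + (-2)·1 + (-1)·z = 0
Row 3: (0)·x + (2)·1 + (1)·z = 0
Solving gives x = -4, z = -2.
Check: A·(-4, 1, -2) = (12, -3, 6) = -3·(-4, 1, -2).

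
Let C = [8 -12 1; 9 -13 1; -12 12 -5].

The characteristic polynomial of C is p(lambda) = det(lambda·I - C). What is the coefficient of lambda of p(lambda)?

p(lambda) = lambda^3 + 10·lambda^2 + 29·lambda + 20.
The coefficient of lambda is 29.

29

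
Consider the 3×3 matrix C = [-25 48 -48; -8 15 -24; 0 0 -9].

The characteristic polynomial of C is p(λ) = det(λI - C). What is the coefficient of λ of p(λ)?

p(λ) = λ^3 + 19λ^2 + 99λ + 81.
The coefficient of λ is 99.

99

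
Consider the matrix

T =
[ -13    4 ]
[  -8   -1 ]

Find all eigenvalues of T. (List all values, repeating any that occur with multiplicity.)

-9, -5

det(T - μI) = (-13 - μ)(-1 - μ) - (4)·(-8) = μ^2 + 14μ + 45.
This factors as (μ + 9)·(μ + 5) = 0.
Eigenvalues: -9, -5.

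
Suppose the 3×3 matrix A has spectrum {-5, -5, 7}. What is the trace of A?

trace(A) is the sum of the eigenvalues: (-5) + (-5) + (7) = -3.

-3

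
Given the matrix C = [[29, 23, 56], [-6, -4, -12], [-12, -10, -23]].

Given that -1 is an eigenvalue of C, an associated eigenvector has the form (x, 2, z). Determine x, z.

-9, 4

We need (C + 1I)v = 0.
C + 1I = [[30, 23, 56], [-6, -3, -12], [-12, -10, -22]].
Row 1: (30)·x + (23)·2 + (56)·z = 0
Row 2: (-6)·x + (-3)·2 + (-12)·z = 0
Row 3: (-12)·x + (-10)·2 + (-22)·z = 0
Solving gives x = -9, z = 4.
Check: C·(-9, 2, 4) = (9, -2, -4) = -1·(-9, 2, 4).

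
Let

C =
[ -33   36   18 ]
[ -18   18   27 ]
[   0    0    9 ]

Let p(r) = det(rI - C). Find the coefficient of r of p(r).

p(r) = r^3 + 6r^2 - 81r - 486.
The coefficient of r is -81.

-81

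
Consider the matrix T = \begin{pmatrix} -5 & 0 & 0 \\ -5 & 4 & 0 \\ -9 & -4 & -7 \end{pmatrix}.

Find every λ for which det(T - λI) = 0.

-7, -5, 4

T is lower triangular, so its eigenvalues are the diagonal entries.
Diagonal: -5, 4, -7.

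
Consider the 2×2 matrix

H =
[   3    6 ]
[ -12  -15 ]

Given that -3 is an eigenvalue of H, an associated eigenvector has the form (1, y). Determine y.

We need (H + 3I)v = 0.
H + 3I = [[6, 6], [-12, -12]].
Row 1: (6)·1 + (6)·y = 0
Row 2: (-12)·1 + (-12)·y = 0
Solving gives y = -1.
Check: H·(1, -1) = (-3, 3) = -3·(1, -1).

-1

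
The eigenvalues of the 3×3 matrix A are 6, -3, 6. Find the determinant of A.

-108

det(A) is the product of the eigenvalues: (6) · (-3) · (6) = -108.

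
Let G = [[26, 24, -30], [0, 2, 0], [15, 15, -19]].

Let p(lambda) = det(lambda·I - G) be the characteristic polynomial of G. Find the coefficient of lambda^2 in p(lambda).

The coefficient of lambda^2 of det(lambda·I - G) is −trace(G).
trace(G) = (26) + (2) + (-19) = 9, so the coefficient is -9.

-9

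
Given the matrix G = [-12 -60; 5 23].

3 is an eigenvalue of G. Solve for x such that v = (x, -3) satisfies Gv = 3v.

12

We need (G - 3I)v = 0.
G - 3I = [[-15, -60], [5, 20]].
Row 1: (-15)·x + (-60)·-3 = 0
Row 2: (5)·x + (20)·-3 = 0
Solving gives x = 12.
Check: G·(12, -3) = (36, -9) = 3·(12, -3).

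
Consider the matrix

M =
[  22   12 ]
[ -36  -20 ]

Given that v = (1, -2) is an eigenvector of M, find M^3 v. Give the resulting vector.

First find the eigenvalue: Mv = (-2, 4) = -2·(1, -2), so λ = -2.
Then M^3 v = λ^3·v = (-2)^3·(1, -2) = -8·(1, -2) = (-8, 16).

(-8, 16)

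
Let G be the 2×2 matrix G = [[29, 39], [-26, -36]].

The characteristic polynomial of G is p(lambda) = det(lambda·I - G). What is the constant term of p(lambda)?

-30

p(lambda) = lambda^2 + 7·lambda - 30.
The constant term is -30.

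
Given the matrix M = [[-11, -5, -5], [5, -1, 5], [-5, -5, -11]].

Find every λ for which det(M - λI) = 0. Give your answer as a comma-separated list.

Compute the characteristic polynomial p(lambda) = det(lambda·I - M).
Cofactor expansion gives p(lambda) = lambda^3 + 23·lambda^2 + 168·lambda + 396.
Rational-root test: lambda = -6 gives p(-6) = 0.
Factor out (lambda + 6): p(lambda) = (lambda + 6)·(lambda^2 + 17·lambda + 66).
The quadratic factors as (lambda + 11)·(lambda + 6).
Eigenvalues: -11, -6, -6.

-11, -6, -6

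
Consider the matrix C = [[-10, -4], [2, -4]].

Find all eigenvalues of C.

det(C - lambda·I) = (-10 - lambda)(-4 - lambda) - (-4)·(2) = lambda^2 + 14·lambda + 48.
This factors as (lambda + 8)·(lambda + 6) = 0.
Eigenvalues: -8, -6.

-8, -6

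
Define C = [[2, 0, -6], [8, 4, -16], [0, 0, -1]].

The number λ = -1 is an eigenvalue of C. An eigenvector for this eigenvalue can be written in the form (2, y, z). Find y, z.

0, 1

We need (C + 1I)v = 0.
C + 1I = [[3, 0, -6], [8, 5, -16], [0, 0, 0]].
Row 1: (3)·2 + (0)·y + (-6)·z = 0
Row 2: (8)·2 + (5)·y + (-16)·z = 0
Row 3: (0)·2 + (0)·y + (0)·z = 0
Solving gives y = 0, z = 1.
Check: C·(2, 0, 1) = (-2, 0, -1) = -1·(2, 0, 1).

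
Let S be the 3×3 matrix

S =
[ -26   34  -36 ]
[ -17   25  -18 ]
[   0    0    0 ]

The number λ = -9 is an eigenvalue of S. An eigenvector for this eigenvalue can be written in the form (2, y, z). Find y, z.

We need (S + 9I)v = 0.
S + 9I = [[-17, 34, -36], [-17, 34, -18], [0, 0, 9]].
Row 1: (-17)·2 + (34)·y + (-36)·z = 0
Row 2: (-17)·2 + (34)·y + (-18)·z = 0
Row 3: (0)·2 + (0)·y + (9)·z = 0
Solving gives y = 1, z = 0.
Check: S·(2, 1, 0) = (-18, -9, 0) = -9·(2, 1, 0).

1, 0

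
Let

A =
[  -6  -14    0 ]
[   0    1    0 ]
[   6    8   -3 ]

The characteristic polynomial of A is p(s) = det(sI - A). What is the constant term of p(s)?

p(s) = s^3 + 8s^2 + 9s - 18.
The constant term is -18.

-18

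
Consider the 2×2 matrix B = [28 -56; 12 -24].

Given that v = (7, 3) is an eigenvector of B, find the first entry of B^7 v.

114688

First find the eigenvalue: Bv = (28, 12) = 4·(7, 3), so λ = 4.
Then B^7 v = λ^7·v = 4^7·(7, 3) = 16384·(7, 3) = (114688, 49152).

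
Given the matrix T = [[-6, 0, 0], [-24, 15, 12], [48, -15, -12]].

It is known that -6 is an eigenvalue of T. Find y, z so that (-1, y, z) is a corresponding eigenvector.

We need (T + 6I)v = 0.
T + 6I = [[0, 0, 0], [-24, 21, 12], [48, -15, -6]].
Row 1: (0)·-1 + (0)·y + (0)·z = 0
Row 2: (-24)·-1 + (21)·y + (12)·z = 0
Row 3: (48)·-1 + (-15)·y + (-6)·z = 0
Solving gives y = -8, z = 12.
Check: T·(-1, -8, 12) = (6, 48, -72) = -6·(-1, -8, 12).

-8, 12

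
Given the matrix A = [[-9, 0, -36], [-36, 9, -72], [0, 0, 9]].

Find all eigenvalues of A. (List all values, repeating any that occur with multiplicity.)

Compute the characteristic polynomial p(μ) = det(μI - A).
Cofactor expansion gives p(μ) = μ^3 - 9μ^2 - 81μ + 729.
Since p(9) = 0, μ = 9 is a root.
Factor out (μ - 9): p(μ) = (μ - 9)·(μ^2 - 81).
The quadratic factors as (μ + 9)·(μ - 9).
Eigenvalues: -9, 9, 9.

-9, 9, 9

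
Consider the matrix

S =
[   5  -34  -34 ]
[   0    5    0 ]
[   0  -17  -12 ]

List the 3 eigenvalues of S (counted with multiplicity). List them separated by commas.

Set up det(λI - S) = 0.
Expanding along the first row, p(λ) = λ^3 + 2λ^2 - 95λ + 300.
Rational-root test: λ = -12 gives p(-12) = 0.
Dividing by (λ + 12) leaves λ^2 - 10λ + 25.
The quadratic factor is (λ - 5)^2.
Eigenvalues: -12, 5, 5.

-12, 5, 5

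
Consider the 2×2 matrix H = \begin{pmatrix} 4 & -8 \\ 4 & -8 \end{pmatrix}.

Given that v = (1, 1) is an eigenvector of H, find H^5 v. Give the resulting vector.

First find the eigenvalue: Hv = (-4, -4) = -4·(1, 1), so λ = -4.
Then H^5 v = λ^5·v = (-4)^5·(1, 1) = -1024·(1, 1) = (-1024, -1024).

(-1024, -1024)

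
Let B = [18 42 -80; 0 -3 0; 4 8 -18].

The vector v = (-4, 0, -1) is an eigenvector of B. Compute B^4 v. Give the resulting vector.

(-64, 0, -16)

First find the eigenvalue: Bv = (8, 0, 2) = -2·(-4, 0, -1), so λ = -2.
Then B^4 v = λ^4·v = (-2)^4·(-4, 0, -1) = 16·(-4, 0, -1) = (-64, 0, -16).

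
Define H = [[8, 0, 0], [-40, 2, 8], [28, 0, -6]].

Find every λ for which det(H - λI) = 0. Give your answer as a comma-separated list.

-6, 2, 8

Compute the characteristic polynomial p(μ) = det(μI - H).
Expanding along the first row, p(μ) = μ^3 - 4μ^2 - 44μ + 96.
Try μ = 2: p(2) = 0, so 2 is a root.
Factor out (μ - 2): p(μ) = (μ - 2)·(μ^2 - 2μ - 48).
The quadratic factors as (μ + 6)·(μ - 8).
Eigenvalues: -6, 2, 8.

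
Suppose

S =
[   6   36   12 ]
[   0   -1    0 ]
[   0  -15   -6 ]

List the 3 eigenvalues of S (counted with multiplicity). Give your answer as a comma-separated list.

-6, -1, 6

Set up det(rI - S) = 0.
Expanding the 3×3 determinant: p(r) = r^3 + r^2 - 36r - 36.
Since p(-1) = 0, r = -1 is a root.
Factor out (r + 1): p(r) = (r + 1)·(r^2 - 36).
The quadratic factors as (r + 6)·(r - 6).
Eigenvalues: -6, -1, 6.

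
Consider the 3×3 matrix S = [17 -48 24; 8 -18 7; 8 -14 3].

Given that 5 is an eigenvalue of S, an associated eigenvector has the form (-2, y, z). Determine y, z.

We need (S - 5I)v = 0.
S - 5I = [[12, -48, 24], [8, -23, 7], [8, -14, -2]].
Row 1: (12)·-2 + (-48)·y + (24)·z = 0
Row 2: (8)·-2 + (-23)·y + (7)·z = 0
Row 3: (8)·-2 + (-14)·y + (-2)·z = 0
Solving gives y = -1, z = -1.
Check: S·(-2, -1, -1) = (-10, -5, -5) = 5·(-2, -1, -1).

-1, -1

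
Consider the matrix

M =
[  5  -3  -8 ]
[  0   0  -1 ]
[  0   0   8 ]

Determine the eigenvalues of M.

M is upper triangular, so its eigenvalues are the diagonal entries.
Diagonal: 5, 0, 8.

0, 5, 8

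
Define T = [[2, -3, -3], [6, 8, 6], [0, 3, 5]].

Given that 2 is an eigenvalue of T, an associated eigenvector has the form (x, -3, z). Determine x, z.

We need (T - 2I)v = 0.
T - 2I = [[0, -3, -3], [6, 6, 6], [0, 3, 3]].
Row 1: (0)·x + (-3)·-3 + (-3)·z = 0
Row 2: (6)·x + (6)·-3 + (6)·z = 0
Row 3: (0)·x + (3)·-3 + (3)·z = 0
Solving gives x = 0, z = 3.
Check: T·(0, -3, 3) = (0, -6, 6) = 2·(0, -3, 3).

0, 3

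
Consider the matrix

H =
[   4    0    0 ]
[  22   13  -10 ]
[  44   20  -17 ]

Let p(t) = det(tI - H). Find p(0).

84

p(0) = det(0·I − H) = det(−H) = (−1)^3·det(H).
det(H) = -84, so p(0) = 84.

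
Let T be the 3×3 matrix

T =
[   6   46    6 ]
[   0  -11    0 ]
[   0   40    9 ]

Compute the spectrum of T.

Set up det(λI - T) = 0.
Expanding the 3×3 determinant: p(λ) = λ^3 - 4λ^2 - 111λ + 594.
Rational-root test: λ = 9 gives p(9) = 0.
Dividing by (λ - 9) leaves λ^2 + 5λ - 66.
The quadratic factors as (λ + 11)·(λ - 6).
Eigenvalues: -11, 6, 9.

-11, 6, 9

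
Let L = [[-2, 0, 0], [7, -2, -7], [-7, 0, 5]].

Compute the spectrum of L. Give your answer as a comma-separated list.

-2, -2, 5

Set up det(μI - L) = 0.
Cofactor expansion gives p(μ) = μ^3 - μ^2 - 16μ - 20.
Since p(-2) = 0, μ = -2 is a root.
Factor out (μ + 2): p(μ) = (μ + 2)·(μ^2 - 3μ - 10).
The quadratic factors as (μ + 2)·(μ - 5).
Eigenvalues: -2, -2, 5.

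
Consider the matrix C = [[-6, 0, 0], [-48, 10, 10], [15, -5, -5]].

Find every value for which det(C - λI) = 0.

-6, 0, 5

Set up det(sI - C) = 0.
Cofactor expansion gives p(s) = s^3 + s^2 - 30s.
Rational-root test: s = 5 gives p(5) = 0.
Dividing by (s - 5) leaves s^2 + 6s.
The quadratic factors as (s + 6)·s.
Eigenvalues: -6, 0, 5.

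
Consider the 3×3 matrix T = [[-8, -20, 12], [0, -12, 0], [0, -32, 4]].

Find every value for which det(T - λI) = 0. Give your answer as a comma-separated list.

-12, -8, 4

Set up det(μI - T) = 0.
Expanding along the first row, p(μ) = μ^3 + 16μ^2 + 16μ - 384.
Rational-root test: μ = 4 gives p(4) = 0.
Dividing by (μ - 4) leaves μ^2 + 20μ + 96.
The quadratic factors as (μ + 12)·(μ + 8).
Eigenvalues: -12, -8, 4.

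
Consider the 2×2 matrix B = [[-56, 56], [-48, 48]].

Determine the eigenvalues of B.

det(B - μI) = (-56 - μ)(48 - μ) - (56)·(-48) = μ^2 + 8μ.
This factors as (μ + 8)·μ = 0.
Eigenvalues: -8, 0.

-8, 0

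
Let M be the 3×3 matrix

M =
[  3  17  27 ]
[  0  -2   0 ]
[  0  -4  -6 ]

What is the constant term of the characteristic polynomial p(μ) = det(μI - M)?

p(0) = det(0·I − M) = det(−M) = (−1)^3·det(M).
det(M) = 36, so p(0) = -36.

-36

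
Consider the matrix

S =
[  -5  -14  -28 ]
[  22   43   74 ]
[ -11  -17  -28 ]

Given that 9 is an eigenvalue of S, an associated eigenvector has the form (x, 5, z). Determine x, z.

We need (S - 9I)v = 0.
S - 9I = [[-14, -14, -28], [22, 34, 74], [-11, -17, -37]].
Row 1: (-14)·x + (-14)·5 + (-28)·z = 0
Row 2: (22)·x + (34)·5 + (74)·z = 0
Row 3: (-11)·x + (-17)·5 + (-37)·z = 0
Solving gives x = -1, z = -2.
Check: S·(-1, 5, -2) = (-9, 45, -18) = 9·(-1, 5, -2).

-1, -2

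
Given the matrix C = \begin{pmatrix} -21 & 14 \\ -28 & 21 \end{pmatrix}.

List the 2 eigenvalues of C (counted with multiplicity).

det(C - tI) = (-21 - t)(21 - t) - (14)·(-28) = t^2 - 49.
This factors as (t + 7)·(t - 7) = 0.
Eigenvalues: -7, 7.

-7, 7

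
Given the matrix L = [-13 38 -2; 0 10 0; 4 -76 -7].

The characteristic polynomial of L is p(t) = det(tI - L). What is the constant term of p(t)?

-990

p(t) = t^3 + 10t^2 - 101t - 990.
The constant term is -990.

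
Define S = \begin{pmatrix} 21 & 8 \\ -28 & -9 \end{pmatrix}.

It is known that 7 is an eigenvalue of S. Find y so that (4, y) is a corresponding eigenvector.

We need (S - 7I)v = 0.
S - 7I = [[14, 8], [-28, -16]].
Row 1: (14)·4 + (8)·y = 0
Row 2: (-28)·4 + (-16)·y = 0
Solving gives y = -7.
Check: S·(4, -7) = (28, -49) = 7·(4, -7).

-7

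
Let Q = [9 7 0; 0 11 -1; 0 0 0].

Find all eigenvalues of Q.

0, 9, 11

Q is upper triangular, so its eigenvalues are the diagonal entries.
Diagonal: 9, 11, 0.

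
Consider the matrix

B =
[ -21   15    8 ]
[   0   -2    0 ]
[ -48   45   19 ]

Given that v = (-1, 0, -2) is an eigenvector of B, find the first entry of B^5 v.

3125

First find the eigenvalue: Bv = (5, 0, 10) = -5·(-1, 0, -2), so λ = -5.
Then B^5 v = λ^5·v = (-5)^5·(-1, 0, -2) = -3125·(-1, 0, -2) = (3125, 0, 6250).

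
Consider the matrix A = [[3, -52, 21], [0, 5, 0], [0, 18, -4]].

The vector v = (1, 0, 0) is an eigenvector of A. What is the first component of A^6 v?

First find the eigenvalue: Av = (3, 0, 0) = 3·(1, 0, 0), so λ = 3.
Then A^6 v = λ^6·v = 3^6·(1, 0, 0) = 729·(1, 0, 0) = (729, 0, 0).

729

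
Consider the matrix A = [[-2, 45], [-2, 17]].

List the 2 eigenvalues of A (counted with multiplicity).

7, 8

det(A - μI) = (-2 - μ)(17 - μ) - (45)·(-2) = μ^2 - 15μ + 56.
This factors as (μ - 7)·(μ - 8) = 0.
Eigenvalues: 7, 8.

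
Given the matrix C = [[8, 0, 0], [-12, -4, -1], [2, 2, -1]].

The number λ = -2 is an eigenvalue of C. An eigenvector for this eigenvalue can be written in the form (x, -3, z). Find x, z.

We need (C + 2I)v = 0.
C + 2I = [[10, 0, 0], [-12, -2, -1], [2, 2, 1]].
Row 1: (10)·x + (0)·-3 + (0)·z = 0
Row 2: (-12)·x + (-2)·-3 + (-1)·z = 0
Row 3: (2)·x + (2)·-3 + (1)·z = 0
Solving gives x = 0, z = 6.
Check: C·(0, -3, 6) = (0, 6, -12) = -2·(0, -3, 6).

0, 6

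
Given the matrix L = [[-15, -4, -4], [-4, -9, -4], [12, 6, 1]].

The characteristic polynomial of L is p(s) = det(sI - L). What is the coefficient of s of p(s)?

p(s) = s^3 + 23s^2 + 167s + 385.
The coefficient of s is 167.

167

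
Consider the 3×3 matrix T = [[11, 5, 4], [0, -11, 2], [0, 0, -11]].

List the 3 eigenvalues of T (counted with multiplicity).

-11, -11, 11

T is upper triangular, so its eigenvalues are the diagonal entries.
Diagonal: 11, -11, -11.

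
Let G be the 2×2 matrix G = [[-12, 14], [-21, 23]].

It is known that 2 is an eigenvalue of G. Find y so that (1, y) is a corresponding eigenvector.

1

We need (G - 2I)v = 0.
G - 2I = [[-14, 14], [-21, 21]].
Row 1: (-14)·1 + (14)·y = 0
Row 2: (-21)·1 + (21)·y = 0
Solving gives y = 1.
Check: G·(1, 1) = (2, 2) = 2·(1, 1).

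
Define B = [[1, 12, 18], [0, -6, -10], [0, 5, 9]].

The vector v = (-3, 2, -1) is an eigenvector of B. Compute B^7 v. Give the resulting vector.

First find the eigenvalue: Bv = (3, -2, 1) = -1·(-3, 2, -1), so λ = -1.
Then B^7 v = λ^7·v = (-1)^7·(-3, 2, -1) = -1·(-3, 2, -1) = (3, -2, 1).

(3, -2, 1)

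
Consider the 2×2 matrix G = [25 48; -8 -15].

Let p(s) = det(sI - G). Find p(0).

p(0) = det(0·I − G) = det(−G) = (−1)^2·det(G).
det(G) = 9, so p(0) = 9.

9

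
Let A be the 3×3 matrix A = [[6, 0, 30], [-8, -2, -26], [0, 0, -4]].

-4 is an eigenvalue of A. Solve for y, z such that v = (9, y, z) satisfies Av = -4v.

-3, -3

We need (A + 4I)v = 0.
A + 4I = [[10, 0, 30], [-8, 2, -26], [0, 0, 0]].
Row 1: (10)·9 + (0)·y + (30)·z = 0
Row 2: (-8)·9 + (2)·y + (-26)·z = 0
Row 3: (0)·9 + (0)·y + (0)·z = 0
Solving gives y = -3, z = -3.
Check: A·(9, -3, -3) = (-36, 12, 12) = -4·(9, -3, -3).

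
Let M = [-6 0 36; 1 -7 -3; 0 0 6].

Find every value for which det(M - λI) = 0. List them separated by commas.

-7, -6, 6

The characteristic polynomial is p(λ) = det(λI - M).
Expanding the 3×3 determinant: p(λ) = λ^3 + 7λ^2 - 36λ - 252.
Try λ = 6: p(6) = 0, so 6 is a root.
Factor out (λ - 6): p(λ) = (λ - 6)·(λ^2 + 13λ + 42).
The quadratic factors as (λ + 7)·(λ + 6).
Eigenvalues: -7, -6, 6.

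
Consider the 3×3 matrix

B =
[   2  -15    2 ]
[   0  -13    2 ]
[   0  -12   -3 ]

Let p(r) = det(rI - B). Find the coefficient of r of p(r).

31

p(r) = r^3 + 14r^2 + 31r - 126.
The coefficient of r is 31.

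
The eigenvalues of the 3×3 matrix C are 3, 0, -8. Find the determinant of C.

det(C) is the product of the eigenvalues: (3) · (0) · (-8) = 0.

0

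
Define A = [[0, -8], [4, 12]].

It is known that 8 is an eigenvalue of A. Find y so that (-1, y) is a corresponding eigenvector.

1

We need (A - 8I)v = 0.
A - 8I = [[-8, -8], [4, 4]].
Row 1: (-8)·-1 + (-8)·y = 0
Row 2: (4)·-1 + (4)·y = 0
Solving gives y = 1.
Check: A·(-1, 1) = (-8, 8) = 8·(-1, 1).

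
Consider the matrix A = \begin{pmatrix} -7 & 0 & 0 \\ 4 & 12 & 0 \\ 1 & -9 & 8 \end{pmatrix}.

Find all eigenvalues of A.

-7, 8, 12

A is lower triangular, so its eigenvalues are the diagonal entries.
Diagonal: -7, 12, 8.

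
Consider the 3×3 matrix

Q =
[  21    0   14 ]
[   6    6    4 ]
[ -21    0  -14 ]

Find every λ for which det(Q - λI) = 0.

0, 6, 7

Compute the characteristic polynomial p(lambda) = det(lambda·I - Q).
Cofactor expansion gives p(lambda) = lambda^3 - 13·lambda^2 + 42·lambda.
Rational-root test: lambda = 0 gives p(0) = 0.
Dividing by lambda leaves lambda^2 - 13·lambda + 42.
The quadratic factors as (lambda - 6)·(lambda - 7).
Eigenvalues: 0, 6, 7.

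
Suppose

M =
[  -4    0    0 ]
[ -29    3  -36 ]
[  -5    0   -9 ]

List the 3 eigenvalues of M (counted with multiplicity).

Set up det(λI - M) = 0.
Expanding the 3×3 determinant: p(λ) = λ^3 + 10λ^2 - 3λ - 108.
Rational-root test: λ = 3 gives p(3) = 0.
Factor out (λ - 3): p(λ) = (λ - 3)·(λ^2 + 13λ + 36).
The quadratic factors as (λ + 9)·(λ + 4).
Eigenvalues: -9, -4, 3.

-9, -4, 3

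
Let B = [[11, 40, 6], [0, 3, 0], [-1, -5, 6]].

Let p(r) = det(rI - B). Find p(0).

p(0) = det(0·I − B) = det(−B) = (−1)^3·det(B).
det(B) = 216, so p(0) = -216.

-216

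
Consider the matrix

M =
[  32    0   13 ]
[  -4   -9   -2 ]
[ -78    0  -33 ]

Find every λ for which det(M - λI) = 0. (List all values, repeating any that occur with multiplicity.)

The characteristic polynomial is p(r) = det(rI - M).
Expanding along the first row, p(r) = r^3 + 10r^2 - 33r - 378.
Rational-root test: r = -9 gives p(-9) = 0.
Dividing by (r + 9) leaves r^2 + r - 42.
The quadratic factors as (r + 7)·(r - 6).
Eigenvalues: -9, -7, 6.

-9, -7, 6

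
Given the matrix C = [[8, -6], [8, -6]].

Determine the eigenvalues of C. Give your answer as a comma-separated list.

det(C - λI) = (8 - λ)(-6 - λ) - (-6)·(8) = λ^2 - 2λ.
This factors as λ·(λ - 2) = 0.
Eigenvalues: 0, 2.

0, 2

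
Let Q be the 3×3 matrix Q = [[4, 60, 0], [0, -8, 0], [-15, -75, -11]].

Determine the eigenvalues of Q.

Set up det(λI - Q) = 0.
Expanding the 3×3 determinant: p(λ) = λ^3 + 15λ^2 + 12λ - 352.
Rational-root test: λ = -11 gives p(-11) = 0.
Dividing by (λ + 11) leaves λ^2 + 4λ - 32.
The quadratic factors as (λ + 8)·(λ - 4).
Eigenvalues: -11, -8, 4.

-11, -8, 4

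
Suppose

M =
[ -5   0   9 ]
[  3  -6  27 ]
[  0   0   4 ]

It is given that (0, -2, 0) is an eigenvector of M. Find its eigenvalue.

Compute Mv: M·(0, -2, 0) = (0, 12, 0).
Since Mv = λv, compare component 2: 12 = λ·-2, so λ = -6.

-6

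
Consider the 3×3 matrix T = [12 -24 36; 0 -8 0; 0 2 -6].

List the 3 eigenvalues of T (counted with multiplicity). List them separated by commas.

The characteristic polynomial is p(t) = det(tI - T).
Expanding the 3×3 determinant: p(t) = t^3 + 2t^2 - 120t - 576.
Try t = -8: p(-8) = 0, so -8 is a root.
Factor out (t + 8): p(t) = (t + 8)·(t^2 - 6t - 72).
The quadratic factors as (t + 6)·(t - 12).
Eigenvalues: -8, -6, 12.

-8, -6, 12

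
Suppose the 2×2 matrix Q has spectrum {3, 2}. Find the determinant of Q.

det(Q) is the product of the eigenvalues: (3) · (2) = 6.

6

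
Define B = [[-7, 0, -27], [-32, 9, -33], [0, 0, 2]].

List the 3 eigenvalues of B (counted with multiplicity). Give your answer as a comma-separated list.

-7, 2, 9

Set up det(λI - B) = 0.
Expanding the 3×3 determinant: p(λ) = λ^3 - 4λ^2 - 59λ + 126.
Try λ = -7: p(-7) = 0, so -7 is a root.
Dividing by (λ + 7) leaves λ^2 - 11λ + 18.
The quadratic factors as (λ - 2)·(λ - 9).
Eigenvalues: -7, 2, 9.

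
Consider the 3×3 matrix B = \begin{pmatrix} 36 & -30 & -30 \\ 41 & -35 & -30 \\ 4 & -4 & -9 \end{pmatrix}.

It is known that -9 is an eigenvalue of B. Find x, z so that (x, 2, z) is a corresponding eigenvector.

2, 1

We need (B + 9I)v = 0.
B + 9I = [[45, -30, -30], [41, -26, -30], [4, -4, 0]].
Row 1: (45)·x + (-30)·2 + (-30)·z = 0
Row 2: (41)·x + (-26)·2 + (-30)·z = 0
Row 3: (4)·x + (-4)·2 + (0)·z = 0
Solving gives x = 2, z = 1.
Check: B·(2, 2, 1) = (-18, -18, -9) = -9·(2, 2, 1).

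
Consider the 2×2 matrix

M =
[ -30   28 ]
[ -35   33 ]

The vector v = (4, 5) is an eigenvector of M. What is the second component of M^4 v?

3125

First find the eigenvalue: Mv = (20, 25) = 5·(4, 5), so λ = 5.
Then M^4 v = λ^4·v = 5^4·(4, 5) = 625·(4, 5) = (2500, 3125).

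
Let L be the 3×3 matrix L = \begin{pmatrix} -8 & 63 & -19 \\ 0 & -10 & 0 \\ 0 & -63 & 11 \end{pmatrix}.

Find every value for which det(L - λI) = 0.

The characteristic polynomial is p(s) = det(sI - L).
Expanding the 3×3 determinant: p(s) = s^3 + 7s^2 - 118s - 880.
Since p(11) = 0, s = 11 is a root.
Factor out (s - 11): p(s) = (s - 11)·(s^2 + 18s + 80).
The quadratic factors as (s + 10)·(s + 8).
Eigenvalues: -10, -8, 11.

-10, -8, 11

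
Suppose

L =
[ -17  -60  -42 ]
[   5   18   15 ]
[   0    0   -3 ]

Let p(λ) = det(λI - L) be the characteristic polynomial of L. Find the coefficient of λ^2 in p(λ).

2

The coefficient of λ^2 of det(λI - L) is −trace(L).
trace(L) = (-17) + (18) + (-3) = -2, so the coefficient is 2.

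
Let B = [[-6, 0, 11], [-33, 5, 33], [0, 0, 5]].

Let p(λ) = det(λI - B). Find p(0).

p(0) = det(0·I − B) = det(−B) = (−1)^3·det(B).
det(B) = -150, so p(0) = 150.

150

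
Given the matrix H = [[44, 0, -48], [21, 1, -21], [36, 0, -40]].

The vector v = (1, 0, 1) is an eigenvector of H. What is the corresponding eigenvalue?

Compute Hv: H·(1, 0, 1) = (-4, 0, -4).
Since Hv = λv, compare component 1: -4 = λ·1, so λ = -4.

-4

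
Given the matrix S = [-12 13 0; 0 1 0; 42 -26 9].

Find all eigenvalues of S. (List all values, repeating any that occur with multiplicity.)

Compute the characteristic polynomial p(t) = det(tI - S).
Expanding the 3×3 determinant: p(t) = t^3 + 2t^2 - 111t + 108.
Since p(1) = 0, t = 1 is a root.
Factor out (t - 1): p(t) = (t - 1)·(t^2 + 3t - 108).
The quadratic factors as (t + 12)·(t - 9).
Eigenvalues: -12, 1, 9.

-12, 1, 9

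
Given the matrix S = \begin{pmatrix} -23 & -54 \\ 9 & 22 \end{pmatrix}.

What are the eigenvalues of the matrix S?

-5, 4

det(S - μI) = (-23 - μ)(22 - μ) - (-54)·(9) = μ^2 + μ - 20.
This factors as (μ + 5)·(μ - 4) = 0.
Eigenvalues: -5, 4.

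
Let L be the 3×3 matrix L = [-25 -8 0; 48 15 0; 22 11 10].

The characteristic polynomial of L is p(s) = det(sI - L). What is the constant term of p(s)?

p(s) = s^3 - 91s - 90.
The constant term is -90.

-90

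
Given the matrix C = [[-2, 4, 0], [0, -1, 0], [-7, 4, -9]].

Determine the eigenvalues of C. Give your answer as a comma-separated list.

-9, -2, -1

Compute the characteristic polynomial p(lambda) = det(lambda·I - C).
Cofactor expansion gives p(lambda) = lambda^3 + 12·lambda^2 + 29·lambda + 18.
Rational-root test: lambda = -1 gives p(-1) = 0.
Dividing by (lambda + 1) leaves lambda^2 + 11·lambda + 18.
The quadratic factors as (lambda + 9)·(lambda + 2).
Eigenvalues: -9, -2, -1.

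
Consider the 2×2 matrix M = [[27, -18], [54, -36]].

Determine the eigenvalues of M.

det(M - lambda·I) = (27 - lambda)(-36 - lambda) - (-18)·(54) = lambda^2 + 9·lambda.
This factors as (lambda + 9)·lambda = 0.
Eigenvalues: -9, 0.

-9, 0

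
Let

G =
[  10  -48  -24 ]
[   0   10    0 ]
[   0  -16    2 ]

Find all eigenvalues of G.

Set up det(sI - G) = 0.
Cofactor expansion gives p(s) = s^3 - 22s^2 + 140s - 200.
Rational-root test: s = 10 gives p(10) = 0.
Dividing by (s - 10) leaves s^2 - 12s + 20.
The quadratic factors as (s - 2)·(s - 10).
Eigenvalues: 2, 10, 10.

2, 10, 10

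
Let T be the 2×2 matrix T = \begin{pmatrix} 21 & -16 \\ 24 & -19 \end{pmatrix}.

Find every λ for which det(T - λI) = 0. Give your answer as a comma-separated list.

-3, 5

det(T - rI) = (21 - r)(-19 - r) - (-16)·(24) = r^2 - 2r - 15.
This factors as (r + 3)·(r - 5) = 0.
Eigenvalues: -3, 5.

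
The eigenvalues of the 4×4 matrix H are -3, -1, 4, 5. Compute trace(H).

trace(H) is the sum of the eigenvalues: (-3) + (-1) + (4) + (5) = 5.

5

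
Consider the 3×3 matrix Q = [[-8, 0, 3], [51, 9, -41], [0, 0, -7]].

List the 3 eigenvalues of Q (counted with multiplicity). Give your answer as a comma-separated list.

-8, -7, 9

The characteristic polynomial is p(lambda) = det(lambda·I - Q).
Expanding along the first row, p(lambda) = lambda^3 + 6·lambda^2 - 79·lambda - 504.
Since p(-7) = 0, lambda = -7 is a root.
Dividing by (lambda + 7) leaves lambda^2 - lambda - 72.
The quadratic factors as (lambda + 8)·(lambda - 9).
Eigenvalues: -8, -7, 9.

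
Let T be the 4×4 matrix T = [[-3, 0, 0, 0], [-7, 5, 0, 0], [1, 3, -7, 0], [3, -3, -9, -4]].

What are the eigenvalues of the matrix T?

-7, -4, -3, 5

T is lower triangular, so its eigenvalues are the diagonal entries.
Diagonal: -3, 5, -7, -4.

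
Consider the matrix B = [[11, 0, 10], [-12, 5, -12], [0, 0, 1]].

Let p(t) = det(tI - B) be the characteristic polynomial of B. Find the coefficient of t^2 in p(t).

The coefficient of t^2 of det(tI - B) is −trace(B).
trace(B) = (11) + (5) + (1) = 17, so the coefficient is -17.

-17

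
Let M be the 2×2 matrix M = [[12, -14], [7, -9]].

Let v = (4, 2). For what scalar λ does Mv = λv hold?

Compute Mv: M·(4, 2) = (20, 10).
Since Mv = λv, compare component 1: 20 = λ·4, so λ = 5.

5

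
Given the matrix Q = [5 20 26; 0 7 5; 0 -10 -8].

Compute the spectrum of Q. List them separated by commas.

Set up det(μI - Q) = 0.
Expanding along the first row, p(μ) = μ^3 - 4μ^2 - 11μ + 30.
Try μ = 2: p(2) = 0, so 2 is a root.
Dividing by (μ - 2) leaves μ^2 - 2μ - 15.
The quadratic factors as (μ + 3)·(μ - 5).
Eigenvalues: -3, 2, 5.

-3, 2, 5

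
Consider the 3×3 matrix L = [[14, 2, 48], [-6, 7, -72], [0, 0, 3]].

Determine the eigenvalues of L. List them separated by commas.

The characteristic polynomial is p(lambda) = det(lambda·I - L).
Expanding the 3×3 determinant: p(lambda) = lambda^3 - 24·lambda^2 + 173·lambda - 330.
Try lambda = 10: p(10) = 0, so 10 is a root.
Factor out (lambda - 10): p(lambda) = (lambda - 10)·(lambda^2 - 14·lambda + 33).
The quadratic factors as (lambda - 3)·(lambda - 11).
Eigenvalues: 3, 10, 11.

3, 10, 11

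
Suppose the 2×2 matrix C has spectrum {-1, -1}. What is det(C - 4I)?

If C has eigenvalues -1, -1, then C - 4I has eigenvalues -5, -5.
det(C - 4I) = (-5) · (-5) = 25.

25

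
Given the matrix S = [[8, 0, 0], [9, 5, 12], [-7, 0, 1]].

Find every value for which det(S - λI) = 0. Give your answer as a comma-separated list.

1, 5, 8

Compute the characteristic polynomial p(μ) = det(μI - S).
Cofactor expansion gives p(μ) = μ^3 - 14μ^2 + 53μ - 40.
Since p(5) = 0, μ = 5 is a root.
Dividing by (μ - 5) leaves μ^2 - 9μ + 8.
The quadratic factors as (μ - 1)·(μ - 8).
Eigenvalues: 1, 5, 8.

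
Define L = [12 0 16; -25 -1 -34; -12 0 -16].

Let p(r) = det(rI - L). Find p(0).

p(0) = det(0·I − L) = det(−L) = (−1)^3·det(L).
det(L) = 0, so p(0) = 0.

0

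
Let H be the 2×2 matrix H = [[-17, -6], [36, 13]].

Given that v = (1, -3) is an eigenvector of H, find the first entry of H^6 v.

1

First find the eigenvalue: Hv = (1, -3) = 1·(1, -3), so λ = 1.
Then H^6 v = λ^6·v = 1^6·(1, -3) = 1·(1, -3) = (1, -3).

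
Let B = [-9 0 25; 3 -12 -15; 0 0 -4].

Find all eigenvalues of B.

-12, -9, -4

Set up det(λI - B) = 0.
Expanding along the first row, p(λ) = λ^3 + 25λ^2 + 192λ + 432.
Try λ = -9: p(-9) = 0, so -9 is a root.
Dividing by (λ + 9) leaves λ^2 + 16λ + 48.
The quadratic factors as (λ + 12)·(λ + 4).
Eigenvalues: -12, -9, -4.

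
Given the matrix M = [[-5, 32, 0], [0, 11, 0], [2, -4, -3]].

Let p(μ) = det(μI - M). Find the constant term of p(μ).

p(μ) = μ^3 - 3μ^2 - 73μ - 165.
The constant term is -165.

-165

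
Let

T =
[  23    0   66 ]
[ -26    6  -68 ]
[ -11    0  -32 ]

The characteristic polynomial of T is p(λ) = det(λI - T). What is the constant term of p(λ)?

p(λ) = λ^3 + 3λ^2 - 64λ + 60.
The constant term is 60.

60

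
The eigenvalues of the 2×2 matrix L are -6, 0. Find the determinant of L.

0

det(L) is the product of the eigenvalues: (-6) · (0) = 0.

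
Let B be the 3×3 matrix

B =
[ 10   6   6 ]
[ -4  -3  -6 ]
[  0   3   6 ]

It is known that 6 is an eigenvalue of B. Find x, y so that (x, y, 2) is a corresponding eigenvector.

-3, 0

We need (B - 6I)v = 0.
B - 6I = [[4, 6, 6], [-4, -9, -6], [0, 3, 0]].
Row 1: (4)·x + (6)·y + (6)·2 = 0
Row 2: (-4)·x + (-9)·y + (-6)·2 = 0
Row 3: (0)·x + (3)·y + (0)·2 = 0
Solving gives x = -3, y = 0.
Check: B·(-3, 0, 2) = (-18, 0, 12) = 6·(-3, 0, 2).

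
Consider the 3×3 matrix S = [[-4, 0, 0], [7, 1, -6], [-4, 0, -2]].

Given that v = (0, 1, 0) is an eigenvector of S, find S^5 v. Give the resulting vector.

First find the eigenvalue: Sv = (0, 1, 0) = 1·(0, 1, 0), so λ = 1.
Then S^5 v = λ^5·v = 1^5·(0, 1, 0) = 1·(0, 1, 0) = (0, 1, 0).

(0, 1, 0)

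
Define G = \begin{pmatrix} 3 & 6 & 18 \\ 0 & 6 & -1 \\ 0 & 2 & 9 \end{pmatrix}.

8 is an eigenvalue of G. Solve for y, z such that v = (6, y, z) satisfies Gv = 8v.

-1, 2

We need (G - 8I)v = 0.
G - 8I = [[-5, 6, 18], [0, -2, -1], [0, 2, 1]].
Row 1: (-5)·6 + (6)·y + (18)·z = 0
Row 2: (0)·6 + (-2)·y + (-1)·z = 0
Row 3: (0)·6 + (2)·y + (1)·z = 0
Solving gives y = -1, z = 2.
Check: G·(6, -1, 2) = (48, -8, 16) = 8·(6, -1, 2).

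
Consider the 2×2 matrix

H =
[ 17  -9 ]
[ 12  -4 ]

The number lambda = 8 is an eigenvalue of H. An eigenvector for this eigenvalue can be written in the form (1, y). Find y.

We need (H - 8I)v = 0.
H - 8I = [[9, -9], [12, -12]].
Row 1: (9)·1 + (-9)·y = 0
Row 2: (12)·1 + (-12)·y = 0
Solving gives y = 1.
Check: H·(1, 1) = (8, 8) = 8·(1, 1).

1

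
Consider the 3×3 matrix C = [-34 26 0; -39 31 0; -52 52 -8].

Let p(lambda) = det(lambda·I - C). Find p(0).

p(0) = det(0·I − C) = det(−C) = (−1)^3·det(C).
det(C) = 320, so p(0) = -320.

-320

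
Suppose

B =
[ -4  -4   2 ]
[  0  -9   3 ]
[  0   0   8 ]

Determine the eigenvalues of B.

B is upper triangular, so its eigenvalues are the diagonal entries.
Diagonal: -4, -9, 8.

-9, -4, 8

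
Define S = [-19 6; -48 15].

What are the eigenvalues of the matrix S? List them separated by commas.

-3, -1

det(S - μI) = (-19 - μ)(15 - μ) - (6)·(-48) = μ^2 + 4μ + 3.
This factors as (μ + 3)·(μ + 1) = 0.
Eigenvalues: -3, -1.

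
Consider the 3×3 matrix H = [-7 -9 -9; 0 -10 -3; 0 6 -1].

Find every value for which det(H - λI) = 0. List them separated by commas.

Compute the characteristic polynomial p(lambda) = det(lambda·I - H).
Cofactor expansion gives p(lambda) = lambda^3 + 18·lambda^2 + 105·lambda + 196.
Try lambda = -4: p(-4) = 0, so -4 is a root.
Factor out (lambda + 4): p(lambda) = (lambda + 4)·(lambda^2 + 14·lambda + 49).
The quadratic factor is (lambda + 7)^2.
Eigenvalues: -7, -7, -4.

-7, -7, -4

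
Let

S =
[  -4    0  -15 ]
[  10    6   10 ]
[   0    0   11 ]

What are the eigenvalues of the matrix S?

The characteristic polynomial is p(s) = det(sI - S).
Expanding along the first row, p(s) = s^3 - 13s^2 - 2s + 264.
Since p(-4) = 0, s = -4 is a root.
Dividing by (s + 4) leaves s^2 - 17s + 66.
The quadratic factors as (s - 6)·(s - 11).
Eigenvalues: -4, 6, 11.

-4, 6, 11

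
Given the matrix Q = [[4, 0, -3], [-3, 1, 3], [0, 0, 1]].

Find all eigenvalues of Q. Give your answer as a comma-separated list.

Compute the characteristic polynomial p(λ) = det(λI - Q).
Cofactor expansion gives p(λ) = λ^3 - 6λ^2 + 9λ - 4.
Rational-root test: λ = 1 gives p(1) = 0.
Factor out (λ - 1): p(λ) = (λ - 1)·(λ^2 - 5λ + 4).
The quadratic factors as (λ - 1)·(λ - 4).
Eigenvalues: 1, 1, 4.

1, 1, 4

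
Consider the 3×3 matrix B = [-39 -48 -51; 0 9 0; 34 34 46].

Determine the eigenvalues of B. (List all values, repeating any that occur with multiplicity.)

Set up det(tI - B) = 0.
Expanding along the first row, p(t) = t^3 - 16t^2 + 3t + 540.
Since p(-5) = 0, t = -5 is a root.
Dividing by (t + 5) leaves t^2 - 21t + 108.
The quadratic factors as (t - 9)·(t - 12).
Eigenvalues: -5, 9, 12.

-5, 9, 12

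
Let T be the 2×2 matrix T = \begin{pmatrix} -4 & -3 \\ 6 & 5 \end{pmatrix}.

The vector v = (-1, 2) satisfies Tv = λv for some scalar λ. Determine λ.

2

Compute Tv: T·(-1, 2) = (-2, 4).
Since Tv = λv, compare component 1: -2 = λ·-1, so λ = 2.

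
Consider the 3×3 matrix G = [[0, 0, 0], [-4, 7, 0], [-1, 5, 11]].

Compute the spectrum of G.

G is lower triangular, so its eigenvalues are the diagonal entries.
Diagonal: 0, 7, 11.

0, 7, 11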